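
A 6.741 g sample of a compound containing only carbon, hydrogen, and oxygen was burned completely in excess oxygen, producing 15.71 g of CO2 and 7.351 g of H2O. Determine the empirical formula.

mol C = 15.71 / 44.01 = 0.3570; mass C = 0.3570 × 12.01 = 4.287 g
mol H = 2 × (7.351 / 18.02) = 0.8159; mass H = 0.8159 × 1.008 = 0.8224 g
mass O = 6.741 − (5.110) = 1.631 g → mol O = 0.1020
Divide by the smallest (0.102 mol O): C 3.501, H 8.001, O 1.000
Scaling by 2: C 7.00, H 16.00, O 2.00 → C7H16O2

C7H16O2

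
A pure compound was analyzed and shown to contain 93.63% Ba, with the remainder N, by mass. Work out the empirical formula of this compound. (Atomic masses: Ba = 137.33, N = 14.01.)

Assume 100 g: 93.63 g Ba, 6.37 g N.
Ba: 93.63 g ÷ 137.33 g/mol = 0.6818 mol
N: 6.37 g ÷ 14.01 g/mol = 0.4547 mol
Divide by the smallest (0.4547 mol N): Ba 1.500, N 1.000
Multiply by 2: Ba 3.00, N 2.00 → Ba3N2

Ba3N2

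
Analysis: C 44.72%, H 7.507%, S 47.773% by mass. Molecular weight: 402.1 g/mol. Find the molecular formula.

C15H30S6

Assume 100 g: 44.72 g C, 7.507 g H, 47.773 g S.
C: 44.72 g ÷ 12.01 g/mol = 3.724 mol
H: 7.507 g ÷ 1.008 g/mol = 7.447 mol
S: 47.773 g ÷ 32.07 g/mol = 1.49 mol
Ratios (÷ 1.49): C 2.500, H 4.999, S 1.000
Multiply by 2: C 5.00, H 10.00, S 2.00 → C5H10S2
Empirical-formula mass = 134.27 g/mol
n = 402.1 / 134.27 = 2.99 ≈ 3
Molecular formula = (C5H10S2)×3 = C15H30S6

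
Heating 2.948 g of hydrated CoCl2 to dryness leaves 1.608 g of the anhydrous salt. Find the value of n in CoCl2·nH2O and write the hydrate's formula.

Mass of water lost = 2.948 − 1.608 = 1.34 g → 1.34 / 18.02 = 0.07436 mol H2O
Molar mass of CoCl2 = 129.83 g/mol → mol CoCl2 = 1.608 / 129.83 = 0.01239
n = 0.07436 / 0.01239 = 6.00 ≈ 6 → CoCl2·6H2O

CoCl2·6H2O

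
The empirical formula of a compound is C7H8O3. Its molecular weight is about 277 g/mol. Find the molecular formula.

C14H16O6

Empirical-formula mass = 140.13 g/mol
n = 277 / 140.13 = 1.98 ≈ 2
Molecular formula = (C7H8O3)2 = C14H16O6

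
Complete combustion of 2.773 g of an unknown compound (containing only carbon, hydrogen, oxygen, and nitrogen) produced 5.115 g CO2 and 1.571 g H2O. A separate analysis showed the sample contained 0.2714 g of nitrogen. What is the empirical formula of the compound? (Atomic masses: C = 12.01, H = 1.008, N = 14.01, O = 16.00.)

mol C = 5.115 / 44.01 = 0.1162; mass C = 0.1162 × 12.01 = 1.396 g
mol H = 2 × (1.571 / 18.02) = 0.1744; mass H = 0.1744 × 1.008 = 0.1758 g
mol N = 0.2714 / 14.01 = 0.01937
mass O = 2.773 − (1.843) = 0.9300 g → mol O = 0.05812
Smallest is N at 0.01937 mol; normalising gives C 6.000, H 9.001, N 1.000, O 3.000
→ C6H9NO3

C6H9NO3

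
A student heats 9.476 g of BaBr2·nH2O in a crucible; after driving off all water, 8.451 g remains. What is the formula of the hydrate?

BaBr2·2H2O

Mass of water lost = 9.476 − 8.451 = 1.025 g → 1.025 / 18.02 = 0.05688 mol H2O
Molar mass of BaBr2 = 297.13 g/mol → mol BaBr2 = 8.451 / 297.13 = 0.02844
n = 0.05688 / 0.02844 = 2.00 ≈ 2 → BaBr2·2H2O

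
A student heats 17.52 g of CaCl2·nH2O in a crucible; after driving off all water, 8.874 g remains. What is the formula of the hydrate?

CaCl2·6H2O

Mass of water lost = 17.52 − 8.874 = 8.646 g → 8.646 / 18.02 = 0.4798 mol H2O
Molar mass of CaCl2 = 110.98 g/mol → mol CaCl2 = 8.874 / 110.98 = 0.07996
n = 0.4798 / 0.07996 = 6.00 ≈ 6 → CaCl2·6H2O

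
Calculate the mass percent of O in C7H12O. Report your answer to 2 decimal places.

Molar mass = 7(12.01) + 12(1.008) + 1(16.00) = 112.166 g/mol
Mass of O per mole = 1 × 16.00 = 16.000 g
% O = 16.000 / 112.166 × 100 = 14.26%

14.26%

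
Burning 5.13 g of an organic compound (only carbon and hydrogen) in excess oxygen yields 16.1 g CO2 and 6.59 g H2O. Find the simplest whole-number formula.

CH2

mol C = 16.1 / 44.01 = 0.3658; mass C = 0.3658 × 12.01 = 4.394 g
mol H = 2 × (6.59 / 18.02) = 0.7314; mass H = 0.7314 × 1.008 = 0.7373 g
Smallest is C at 0.3658 mol; normalising gives C 1.000, H 1.999
Ratio ≈ 1:2, so the empirical formula is CH2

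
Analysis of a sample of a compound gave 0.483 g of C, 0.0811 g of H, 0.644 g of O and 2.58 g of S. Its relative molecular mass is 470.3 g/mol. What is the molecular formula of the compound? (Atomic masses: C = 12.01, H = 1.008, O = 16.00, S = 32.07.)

C5H10O5S10

C: 0.483 g ÷ 12.01 g/mol = 0.04022 mol
H: 0.0811 g ÷ 1.008 g/mol = 0.08046 mol
O: 0.644 g ÷ 16.00 g/mol = 0.04025 mol
S: 2.58 g ÷ 32.07 g/mol = 0.08045 mol
Ratios (÷ 0.04022): C 1.000, H 2.001, O 1.001, S 2.000
Ratio ≈ 1:2:1:2, so the empirical formula is CH2OS2
Empirical-formula mass = 94.17 g/mol
n = 470.3 / 94.17 = 4.99 ≈ 5
Molecular formula = (CH2OS2)×5 = C5H10O5S10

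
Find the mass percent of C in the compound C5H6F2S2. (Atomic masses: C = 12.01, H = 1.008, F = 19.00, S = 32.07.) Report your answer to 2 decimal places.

Molar mass = 5(12.01) + 6(1.008) + 2(19.00) + 2(32.07) = 168.238 g/mol
Mass of C per mole = 5 × 12.01 = 60.050 g
% C = 60.050 / 168.238 × 100 = 35.69%

35.69%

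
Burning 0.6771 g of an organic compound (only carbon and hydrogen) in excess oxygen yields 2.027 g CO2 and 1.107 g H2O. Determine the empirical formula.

mol C = 2.027 / 44.01 = 0.04606; mass C = 0.04606 × 12.01 = 0.5532 g
mol H = 2 × (1.107 / 18.02) = 0.1229; mass H = 0.1229 × 1.008 = 0.1238 g
Smallest is C at 0.04606 mol; normalising gives C 1.000, H 2.668
Scaling by 3: C 3.00, H 8.00 → C3H8

C3H8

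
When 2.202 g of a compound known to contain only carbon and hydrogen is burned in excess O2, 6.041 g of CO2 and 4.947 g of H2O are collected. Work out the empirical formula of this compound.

CH4

mol C = 6.041 / 44.01 = 0.1373; mass C = 0.1373 × 12.01 = 1.649 g
mol H = 2 × (4.947 / 18.02) = 0.5491; mass H = 0.5491 × 1.008 = 0.5534 g
Smallest is C at 0.1373 mol; normalising gives C 1.000, H 4.000
→ CH4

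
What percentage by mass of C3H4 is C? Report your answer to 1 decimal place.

89.9%

Molar mass = 3(12.01) + 4(1.008) = 40.062 g/mol
Mass of C per mole = 3 × 12.01 = 36.030 g
% C = 36.030 / 40.062 × 100 = 89.9%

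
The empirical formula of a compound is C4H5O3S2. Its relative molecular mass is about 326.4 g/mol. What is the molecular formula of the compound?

C8H10O6S4

Empirical-formula mass = 165.22 g/mol
n = 326.4 / 165.22 = 1.98 ≈ 2
Molecular formula = (C4H5O3S2)2 = C8H10O6S4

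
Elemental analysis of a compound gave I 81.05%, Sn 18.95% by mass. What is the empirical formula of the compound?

Assume 100 g: 81.05 g I, 18.95 g Sn.
Moles — I: 81.05 / 126.90 = 0.6387 mol; Sn: 18.95 / 118.71 = 0.1596 mol
Ratios (÷ 0.1596): I 4.001, Sn 1.000
Ratio ≈ 4:1, so the empirical formula is I4Sn

I4Sn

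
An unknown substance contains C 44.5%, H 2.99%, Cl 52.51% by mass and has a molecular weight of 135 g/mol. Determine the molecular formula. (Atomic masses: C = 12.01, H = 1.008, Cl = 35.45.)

Assume 100 g: 44.5 g C, 2.99 g H, 52.51 g Cl.
n(C) = 44.5/12.01 = 3.705, n(H) = 2.99/1.008 = 2.966, n(Cl) = 52.51/35.45 = 1.481
Smallest is Cl at 1.481 mol; normalising gives C 2.501, H 2.003, Cl 1.000
Scaling by 2: C 5.00, H 4.01, Cl 2.00 → C5H4Cl2
Empirical-formula mass = 134.98 g/mol
n = 135 / 134.98 = 1.00 ≈ 1
Molecular formula = empirical formula = C5H4Cl2

C5H4Cl2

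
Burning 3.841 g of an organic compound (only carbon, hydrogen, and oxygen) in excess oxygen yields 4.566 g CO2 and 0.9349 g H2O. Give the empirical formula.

mol C = 4.566 / 44.01 = 0.1037; mass C = 0.1037 × 12.01 = 1.246 g
mol H = 2 × (0.9349 / 18.02) = 0.1038; mass H = 0.1038 × 1.008 = 0.1046 g
mass O = 3.841 − (1.351) = 2.490 g → mol O = 0.1556
Smallest is C at 0.1037 mol; normalising gives C 1.000, H 1.000, O 1.500
Scaling by 2: C 2.00, H 2.00, O 3.00 → C2H2O3

C2H2O3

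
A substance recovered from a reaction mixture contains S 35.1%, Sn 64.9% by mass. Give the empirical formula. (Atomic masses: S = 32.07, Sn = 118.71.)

S2Sn

Assume 100 g: 35.1 g S, 64.9 g Sn.
n(S) = 35.1/32.07 = 1.094, n(Sn) = 64.9/118.71 = 0.5467
Smallest is Sn at 0.5467 mol; normalising gives S 2.002, Sn 1.000
≈ 2:1 → S2Sn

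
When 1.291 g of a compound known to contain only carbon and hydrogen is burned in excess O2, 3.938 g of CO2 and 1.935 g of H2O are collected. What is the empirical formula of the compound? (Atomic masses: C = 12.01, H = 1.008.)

C5H12

mol C = 3.938 / 44.01 = 0.08948; mass C = 0.08948 × 12.01 = 1.075 g
mol H = 2 × (1.935 / 18.02) = 0.2148; mass H = 0.2148 × 1.008 = 0.2165 g
Smallest is C at 0.08948 mol; normalising gives C 1.000, H 2.400
Scaling by 5: C 5.00, H 12.00 → C5H12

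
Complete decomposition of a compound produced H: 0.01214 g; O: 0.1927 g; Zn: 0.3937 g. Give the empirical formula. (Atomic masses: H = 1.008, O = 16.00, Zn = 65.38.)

Moles — H: 0.01214 / 1.008 = 0.01204 mol; O: 0.1927 / 16.00 = 0.01204 mol; Zn: 0.3937 / 65.38 = 0.006022 mol
Ratios (÷ 0.006022): H 2.000, O 2.000, Zn 1.000
Ratio ≈ 2:2:1, so the empirical formula is H2O2Zn

H2O2Zn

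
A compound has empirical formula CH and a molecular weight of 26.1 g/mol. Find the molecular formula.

Empirical-formula mass = 13.02 g/mol
n = 26.1 / 13.02 = 2.00 ≈ 2
Molecular formula = (CH)2 = C2H2

C2H2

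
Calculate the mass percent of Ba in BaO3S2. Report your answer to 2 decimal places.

Molar mass = 1(137.33) + 3(16.00) + 2(32.07) = 249.470 g/mol
Mass of Ba per mole = 1 × 137.33 = 137.330 g
% Ba = 137.330 / 249.470 × 100 = 55.05%

55.05%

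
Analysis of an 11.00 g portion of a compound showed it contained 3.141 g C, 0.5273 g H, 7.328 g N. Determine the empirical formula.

CH2N2

n(C) = 3.141/12.01 = 0.2615, n(H) = 0.5273/1.008 = 0.5231, n(N) = 7.328/14.01 = 0.5231
Smallest is C at 0.2615 mol; normalising gives C 1.000, H 2.000, N 2.000
→ CH2N2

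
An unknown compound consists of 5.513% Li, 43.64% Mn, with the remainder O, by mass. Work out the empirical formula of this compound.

LiMnO4

Assume 100 g: 5.513 g Li, 43.64 g Mn, 50.847 g O.
n(Li) = 5.513/6.94 = 0.7944, n(Mn) = 43.64/54.94 = 0.7943, n(O) = 50.847/16.00 = 3.178
Divide by the smallest (0.7943 mol Mn): Li 1.000, Mn 1.000, O 4.001
≈ 1:1:4 → LiMnO4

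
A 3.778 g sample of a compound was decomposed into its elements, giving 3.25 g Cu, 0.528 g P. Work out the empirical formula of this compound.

Cu3P

Moles — Cu: 3.25 / 63.55 = 0.05114 mol; P: 0.528 / 30.97 = 0.01705 mol
Smallest is P at 0.01705 mol; normalising gives Cu 3.000, P 1.000
→ Cu3P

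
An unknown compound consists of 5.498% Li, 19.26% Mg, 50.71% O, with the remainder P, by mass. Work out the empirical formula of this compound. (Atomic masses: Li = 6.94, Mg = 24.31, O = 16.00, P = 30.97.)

LiMgO4P

Assume 100 g: 5.498 g Li, 19.26 g Mg, 50.71 g O, 24.532 g P.
Moles — Li: 5.498 / 6.94 = 0.7922 mol; Mg: 19.26 / 24.31 = 0.7923 mol; O: 50.71 / 16.00 = 3.169 mol; P: 24.532 / 30.97 = 0.7921 mol
Smallest is P at 0.7921 mol; normalising gives Li 1.000, Mg 1.000, O 4.001, P 1.000
≈ 1:1:4:1 → LiMgO4P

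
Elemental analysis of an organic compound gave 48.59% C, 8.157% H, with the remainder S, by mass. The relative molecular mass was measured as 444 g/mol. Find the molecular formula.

Assume 100 g: 48.59 g C, 8.157 g H, 43.253 g S.
C: 48.59 g ÷ 12.01 g/mol = 4.046 mol
H: 8.157 g ÷ 1.008 g/mol = 8.092 mol
S: 43.253 g ÷ 32.07 g/mol = 1.349 mol
Smallest is S at 1.349 mol; normalising gives C 3.000, H 6.000, S 1.000
Ratio ≈ 3:6:1, so the empirical formula is C3H6S
Empirical-formula mass = 74.15 g/mol
n = 444 / 74.15 = 5.99 ≈ 6
Molecular formula = (C3H6S)×6 = C18H36S6

C18H36S6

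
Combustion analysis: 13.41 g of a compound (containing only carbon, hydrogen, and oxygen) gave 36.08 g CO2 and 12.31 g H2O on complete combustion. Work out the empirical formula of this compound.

C6H10O

mol C = 36.08 / 44.01 = 0.8198; mass C = 0.8198 × 12.01 = 9.846 g
mol H = 2 × (12.31 / 18.02) = 1.366; mass H = 1.366 × 1.008 = 1.377 g
mass O = 13.41 − (11.22) = 2.187 g → mol O = 0.1367
Ratios (÷ 0.1367): C 5.998, H 9.996, O 1.000
≈ 6:10:1 → C6H10O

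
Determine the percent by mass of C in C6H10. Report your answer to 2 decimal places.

87.73%

Molar mass = 6(12.01) + 10(1.008) = 82.140 g/mol
Mass of C per mole = 6 × 12.01 = 72.060 g
% C = 72.060 / 82.140 × 100 = 87.73%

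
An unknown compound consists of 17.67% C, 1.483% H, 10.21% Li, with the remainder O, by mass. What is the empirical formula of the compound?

CHLiO3

Assume 100 g: 17.67 g C, 1.483 g H, 10.21 g Li, 70.637 g O.
n(C) = 17.67/12.01 = 1.471, n(H) = 1.483/1.008 = 1.471, n(Li) = 10.21/6.94 = 1.471, n(O) = 70.637/16.00 = 4.415
Smallest is Li at 1.471 mol; normalising gives C 1.000, H 1.000, Li 1.000, O 3.001
≈ 1:1:1:3 → CHLiO3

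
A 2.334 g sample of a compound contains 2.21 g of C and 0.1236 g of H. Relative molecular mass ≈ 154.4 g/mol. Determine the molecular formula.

C12H8

n(C) = 2.21/12.01 = 0.184, n(H) = 0.1236/1.008 = 0.1226
Divide by the smallest (0.1226 mol H): C 1.501, H 1.000
Scaling by 2: C 3.00, H 2.00 → C3H2
Empirical-formula mass = 38.05 g/mol
n = 154.4 / 38.05 = 4.06 ≈ 4
Molecular formula = (C3H2)×4 = C12H8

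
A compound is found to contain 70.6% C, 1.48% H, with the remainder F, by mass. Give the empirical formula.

C4HF

Assume 100 g: 70.6 g C, 1.48 g H, 27.92 g F.
n(C) = 70.6/12.01 = 5.878, n(H) = 1.48/1.008 = 1.468, n(F) = 27.92/19.00 = 1.469
Ratios (÷ 1.468): C 4.004, H 1.000, F 1.001
Ratio ≈ 4:1:1, so the empirical formula is C4HF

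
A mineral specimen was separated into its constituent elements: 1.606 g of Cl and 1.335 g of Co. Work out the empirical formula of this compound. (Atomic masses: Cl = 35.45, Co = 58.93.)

Cl: 1.606 g ÷ 35.45 g/mol = 0.0453 mol
Co: 1.335 g ÷ 58.93 g/mol = 0.02265 mol
Smallest is Co at 0.02265 mol; normalising gives Cl 2.000, Co 1.000
≈ 2:1 → Cl2Co

Cl2Co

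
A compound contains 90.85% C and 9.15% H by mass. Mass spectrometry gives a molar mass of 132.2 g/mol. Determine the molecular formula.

Assume 100 g: 90.85 g C, 9.15 g H.
C: 90.85 g ÷ 12.01 g/mol = 7.565 mol
H: 9.15 g ÷ 1.008 g/mol = 9.077 mol
Smallest is C at 7.565 mol; normalising gives C 1.000, H 1.200
Scaling by 5: C 5.00, H 6.00 → C5H6
Empirical-formula mass = 66.10 g/mol
n = 132.2 / 66.10 = 2.00 ≈ 2
Molecular formula = (C5H6)×2 = C10H12

C10H12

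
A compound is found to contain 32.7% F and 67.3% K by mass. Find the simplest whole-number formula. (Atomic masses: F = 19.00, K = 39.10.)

FK

Assume 100 g: 32.7 g F, 67.3 g K.
F: 32.7 g ÷ 19.00 g/mol = 1.721 mol
K: 67.3 g ÷ 39.10 g/mol = 1.721 mol
Ratios (÷ 1.721): F 1.000, K 1.000
→ FK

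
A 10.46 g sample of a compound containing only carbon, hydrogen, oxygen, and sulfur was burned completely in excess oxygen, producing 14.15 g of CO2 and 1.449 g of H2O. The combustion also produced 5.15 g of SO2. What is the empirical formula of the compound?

mol C = 14.15 / 44.01 = 0.3215; mass C = 0.3215 × 12.01 = 3.861 g
mol H = 2 × (1.449 / 18.02) = 0.1608; mass H = 0.1608 × 1.008 = 0.1621 g
mol S = 5.15 / 64.07 = 0.08038; mass S = 2.578 g
mass O = 10.46 − (6.601) = 3.859 g → mol O = 0.2412
Divide by the smallest (0.08038 mol S): C 4.000, H 2.001, O 3.000, S 1.000
→ C4H2O3S

C4H2O3S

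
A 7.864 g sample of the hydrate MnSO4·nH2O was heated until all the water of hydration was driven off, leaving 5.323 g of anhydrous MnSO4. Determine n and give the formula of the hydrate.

Mass of water lost = 7.864 − 5.323 = 2.541 g → 2.541 / 18.02 = 0.141 mol H2O
Molar mass of MnSO4 = 151.01 g/mol → mol MnSO4 = 5.323 / 151.01 = 0.03525
n = 0.141 / 0.03525 = 4.00 ≈ 4 → MnSO4·4H2O

MnSO4·4H2O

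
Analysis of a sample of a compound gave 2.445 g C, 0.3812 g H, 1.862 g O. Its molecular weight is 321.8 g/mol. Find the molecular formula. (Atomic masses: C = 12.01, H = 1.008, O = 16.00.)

C14H26O8

Moles — C: 2.445 / 12.01 = 0.2036 mol; H: 0.3812 / 1.008 = 0.3782 mol; O: 1.862 / 16.00 = 0.1164 mol
Smallest is O at 0.1164 mol; normalising gives C 1.749, H 3.250, O 1.000
×4: C 7.00, H 13.00, O 4.00 → C7H13O4
Empirical-formula mass = 161.17 g/mol
n = 321.8 / 161.17 = 2.00 ≈ 2
Molecular formula = (C7H13O4)×2 = C14H26O8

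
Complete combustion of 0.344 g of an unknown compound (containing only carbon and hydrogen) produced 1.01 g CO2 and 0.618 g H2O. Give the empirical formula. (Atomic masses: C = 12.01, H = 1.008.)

CH3

mol C = 1.01 / 44.01 = 0.02295; mass C = 0.02295 × 12.01 = 0.2756 g
mol H = 2 × (0.618 / 18.02) = 0.06859; mass H = 0.06859 × 1.008 = 0.06914 g
Ratios (÷ 0.02295): C 1.000, H 2.989
→ CH3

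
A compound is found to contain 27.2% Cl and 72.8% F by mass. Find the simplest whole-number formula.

ClF5

Assume 100 g: 27.2 g Cl, 72.8 g F.
Moles — Cl: 27.2 / 35.45 = 0.7673 mol; F: 72.8 / 19.00 = 3.832 mol
Divide by the smallest (0.7673 mol Cl): Cl 1.000, F 4.994
≈ 1:5 → ClF5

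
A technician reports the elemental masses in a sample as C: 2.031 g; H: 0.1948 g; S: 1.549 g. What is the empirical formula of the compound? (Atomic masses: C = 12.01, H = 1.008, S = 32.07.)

n(C) = 2.031/12.01 = 0.1691, n(H) = 0.1948/1.008 = 0.1933, n(S) = 1.549/32.07 = 0.0483
Smallest is S at 0.0483 mol; normalising gives C 3.501, H 4.001, S 1.000
Scaling by 2: C 7.00, H 8.00, S 2.00 → C7H8S2

C7H8S2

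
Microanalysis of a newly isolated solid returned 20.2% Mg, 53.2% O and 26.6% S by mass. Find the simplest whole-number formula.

MgO4S

Assume 100 g: 20.2 g Mg, 53.2 g O, 26.6 g S.
n(Mg) = 20.2/24.31 = 0.8309, n(O) = 53.2/16.00 = 3.325, n(S) = 26.6/32.07 = 0.8294
Ratios (÷ 0.8294): Mg 1.002, O 4.009, S 1.000
→ MgO4S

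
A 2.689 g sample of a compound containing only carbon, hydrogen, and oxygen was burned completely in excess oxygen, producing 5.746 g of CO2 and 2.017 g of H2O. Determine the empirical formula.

C7H12O3

mol C = 5.746 / 44.01 = 0.1306; mass C = 0.1306 × 12.01 = 1.568 g
mol H = 2 × (2.017 / 18.02) = 0.2239; mass H = 0.2239 × 1.008 = 0.2257 g
mass O = 2.689 − (1.794) = 0.8953 g → mol O = 0.05596
Divide by the smallest (0.05596 mol O): C 2.333, H 4.001, O 1.000
Scaling by 3: C 7.00, H 12.00, O 3.00 → C7H12O3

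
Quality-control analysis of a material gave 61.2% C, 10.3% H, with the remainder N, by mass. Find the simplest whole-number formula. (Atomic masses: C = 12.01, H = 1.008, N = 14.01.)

C5H10N2

Assume 100 g: 61.2 g C, 10.3 g H, 28.5 g N.
Moles — C: 61.2 / 12.01 = 5.096 mol; H: 10.3 / 1.008 = 10.22 mol; N: 28.5 / 14.01 = 2.034 mol
Smallest is N at 2.034 mol; normalising gives C 2.505, H 5.023, N 1.000
Multiply by 2: C 5.01, H 10.05, N 2.00 → C5H10N2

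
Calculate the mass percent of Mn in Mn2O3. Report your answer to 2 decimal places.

Molar mass = 2(54.94) + 3(16.00) = 157.880 g/mol
Mass of Mn per mole = 2 × 54.94 = 109.880 g
% Mn = 109.880 / 157.880 × 100 = 69.60%

69.60%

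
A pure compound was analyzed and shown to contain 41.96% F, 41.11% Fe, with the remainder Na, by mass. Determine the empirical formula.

F3FeNa

Assume 100 g: 41.96 g F, 41.11 g Fe, 16.93 g Na.
F: 41.96 g ÷ 19.00 g/mol = 2.208 mol
Fe: 41.11 g ÷ 55.85 g/mol = 0.7361 mol
Na: 16.93 g ÷ 22.99 g/mol = 0.7364 mol
Smallest is Fe at 0.7361 mol; normalising gives F 3.000, Fe 1.000, Na 1.000
→ F3FeNa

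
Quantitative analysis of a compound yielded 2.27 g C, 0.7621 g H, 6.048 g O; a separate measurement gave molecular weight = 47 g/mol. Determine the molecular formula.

CH4O2

C: 2.27 g ÷ 12.01 g/mol = 0.189 mol
H: 0.7621 g ÷ 1.008 g/mol = 0.7561 mol
O: 6.048 g ÷ 16.00 g/mol = 0.378 mol
Smallest is C at 0.189 mol; normalising gives C 1.000, H 4.000, O 2.000
Ratio ≈ 1:4:2, so the empirical formula is CH4O2
Empirical-formula mass = 48.04 g/mol
n = 47 / 48.04 = 0.98 ≈ 1
Molecular formula = empirical formula = CH4O2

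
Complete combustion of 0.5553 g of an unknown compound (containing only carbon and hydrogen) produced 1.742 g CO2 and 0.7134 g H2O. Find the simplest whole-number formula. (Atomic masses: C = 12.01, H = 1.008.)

mol C = 1.742 / 44.01 = 0.03958; mass C = 0.03958 × 12.01 = 0.4754 g
mol H = 2 × (0.7134 / 18.02) = 0.07918; mass H = 0.07918 × 1.008 = 0.07981 g
Divide by the smallest (0.03958 mol C): C 1.000, H 2.000
Ratio ≈ 1:2, so the empirical formula is CH2

CH2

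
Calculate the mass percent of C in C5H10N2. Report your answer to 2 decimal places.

61.18%

Molar mass = 5(12.01) + 10(1.008) + 2(14.01) = 98.150 g/mol
Mass of C per mole = 5 × 12.01 = 60.050 g
% C = 60.050 / 98.150 × 100 = 61.18%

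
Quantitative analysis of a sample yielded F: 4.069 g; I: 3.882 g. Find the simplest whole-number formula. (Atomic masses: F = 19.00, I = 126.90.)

F7I

n(F) = 4.069/19.00 = 0.2142, n(I) = 3.882/126.90 = 0.03059
Divide by the smallest (0.03059 mol I): F 7.001, I 1.000
Ratio ≈ 7:1, so the empirical formula is F7I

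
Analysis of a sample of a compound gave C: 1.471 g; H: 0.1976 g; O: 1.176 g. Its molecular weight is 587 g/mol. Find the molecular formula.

C25H40O15

n(C) = 1.471/12.01 = 0.1225, n(H) = 0.1976/1.008 = 0.196, n(O) = 1.176/16.00 = 0.0735
Smallest is O at 0.0735 mol; normalising gives C 1.666, H 2.667, O 1.000
×3: C 5.00, H 8.00, O 3.00 → C5H8O3
Empirical-formula mass = 116.11 g/mol
n = 587 / 116.11 = 5.06 ≈ 5
Molecular formula = (C5H8O3)×5 = C25H40O15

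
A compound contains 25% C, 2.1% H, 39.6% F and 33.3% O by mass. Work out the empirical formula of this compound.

Assume 100 g: 25 g C, 2.1 g H, 39.6 g F, 33.3 g O.
Moles — C: 25 / 12.01 = 2.082 mol; H: 2.1 / 1.008 = 2.083 mol; F: 39.6 / 19.00 = 2.084 mol; O: 33.3 / 16.00 = 2.081 mol
Ratios (÷ 2.081): C 1.000, H 1.001, F 1.001, O 1.000
Ratio ≈ 1:1:1:1, so the empirical formula is CHFO

CHFO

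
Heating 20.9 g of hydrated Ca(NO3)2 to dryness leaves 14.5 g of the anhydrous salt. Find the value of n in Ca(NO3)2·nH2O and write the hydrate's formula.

Mass of water lost = 20.9 − 14.5 = 6.4 g → 6.4 / 18.02 = 0.3552 mol H2O
Molar mass of Ca(NO3)2 = 164.10 g/mol → mol Ca(NO3)2 = 14.5 / 164.10 = 0.08836
n = 0.3552 / 0.08836 = 4.02 ≈ 4 → Ca(NO3)2·4H2O

Ca(NO3)2·4H2O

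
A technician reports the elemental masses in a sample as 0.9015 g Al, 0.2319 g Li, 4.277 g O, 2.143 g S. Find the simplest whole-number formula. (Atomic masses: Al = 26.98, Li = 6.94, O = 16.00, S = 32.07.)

AlLiO8S2

Al: 0.9015 g ÷ 26.98 g/mol = 0.03341 mol
Li: 0.2319 g ÷ 6.94 g/mol = 0.03341 mol
O: 4.277 g ÷ 16.00 g/mol = 0.2673 mol
S: 2.143 g ÷ 32.07 g/mol = 0.06682 mol
Ratios (÷ 0.03341): Al 1.000, Li 1.000, O 8.000, S 2.000
Ratio ≈ 1:1:8:2, so the empirical formula is AlLiO8S2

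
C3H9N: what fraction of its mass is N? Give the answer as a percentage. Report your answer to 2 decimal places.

23.70%

Molar mass = 3(12.01) + 9(1.008) + 1(14.01) = 59.112 g/mol
Mass of N per mole = 1 × 14.01 = 14.010 g
% N = 14.010 / 59.112 × 100 = 23.70%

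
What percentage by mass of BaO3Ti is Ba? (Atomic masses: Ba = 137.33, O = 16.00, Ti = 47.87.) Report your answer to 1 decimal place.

Molar mass = 1(137.33) + 3(16.00) + 1(47.87) = 233.200 g/mol
Mass of Ba per mole = 1 × 137.33 = 137.330 g
% Ba = 137.330 / 233.200 × 100 = 58.9%

58.9%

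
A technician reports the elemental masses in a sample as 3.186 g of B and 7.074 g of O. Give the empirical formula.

Moles — B: 3.186 / 10.81 = 0.2947 mol; O: 7.074 / 16.00 = 0.4421 mol
Smallest is B at 0.2947 mol; normalising gives B 1.000, O 1.500
Scaling by 2: B 2.00, O 3.00 → B2O3

B2O3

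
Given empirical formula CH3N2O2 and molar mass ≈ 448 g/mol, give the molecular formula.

C6H18N12O12

Empirical-formula mass = 75.05 g/mol
n = 448 / 75.05 = 5.97 ≈ 6
Molecular formula = (CH3N2O2)6 = C6H18N12O12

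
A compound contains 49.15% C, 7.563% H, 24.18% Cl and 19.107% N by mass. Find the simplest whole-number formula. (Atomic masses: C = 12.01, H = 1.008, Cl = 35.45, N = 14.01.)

C6H11ClN2

Assume 100 g: 49.15 g C, 7.563 g H, 24.18 g Cl, 19.107 g N.
Moles — C: 49.15 / 12.01 = 4.092 mol; H: 7.563 / 1.008 = 7.503 mol; Cl: 24.18 / 35.45 = 0.6821 mol; N: 19.107 / 14.01 = 1.364 mol
Smallest is Cl at 0.6821 mol; normalising gives C 6.000, H 11.000, Cl 1.000, N 1.999
≈ 6:11:1:2 → C6H11ClN2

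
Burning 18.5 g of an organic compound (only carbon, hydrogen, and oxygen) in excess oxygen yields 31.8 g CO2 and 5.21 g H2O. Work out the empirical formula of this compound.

mol C = 31.8 / 44.01 = 0.7226; mass C = 0.7226 × 12.01 = 8.678 g
mol H = 2 × (5.21 / 18.02) = 0.5782; mass H = 0.5782 × 1.008 = 0.5829 g
mass O = 18.5 − (9.261) = 9.239 g → mol O = 0.5774
Ratios (÷ 0.5774): C 1.251, H 1.001, O 1.000
Multiply by 4: C 5.01, H 4.01, O 4.00 → C5H4O4

C5H4O4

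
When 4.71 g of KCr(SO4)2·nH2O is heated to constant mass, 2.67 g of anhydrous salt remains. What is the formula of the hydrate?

Mass of water lost = 4.71 − 2.67 = 2.04 g → 2.04 / 18.02 = 0.1132 mol H2O
Molar mass of KCr(SO4)2 = 283.24 g/mol → mol KCr(SO4)2 = 2.67 / 283.24 = 0.009427
n = 0.1132 / 0.009427 = 12.01 ≈ 12 → KCr(SO4)2·12H2O

KCr(SO4)2·12H2O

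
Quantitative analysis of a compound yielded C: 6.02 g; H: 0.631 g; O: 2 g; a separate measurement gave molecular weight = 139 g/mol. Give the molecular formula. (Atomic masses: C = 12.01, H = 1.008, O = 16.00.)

C8H10O2

C: 6.02 g ÷ 12.01 g/mol = 0.5012 mol
H: 0.631 g ÷ 1.008 g/mol = 0.626 mol
O: 2 g ÷ 16.00 g/mol = 0.125 mol
Divide by the smallest (0.125 mol O): C 4.010, H 5.008, O 1.000
≈ 4:5:1 → C4H5O
Empirical-formula mass = 69.08 g/mol
n = 139 / 69.08 = 2.01 ≈ 2
Molecular formula = (C4H5O)×2 = C8H10O2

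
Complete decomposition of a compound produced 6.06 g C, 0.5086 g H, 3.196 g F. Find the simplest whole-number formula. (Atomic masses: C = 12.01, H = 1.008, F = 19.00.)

Moles — C: 6.06 / 12.01 = 0.5046 mol; H: 0.5086 / 1.008 = 0.5046 mol; F: 3.196 / 19.00 = 0.1682 mol
Ratios (÷ 0.1682): C 3.000, H 3.000, F 1.000
≈ 3:3:1 → C3H3F

C3H3F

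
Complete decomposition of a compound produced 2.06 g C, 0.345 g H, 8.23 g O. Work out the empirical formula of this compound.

C: 2.06 g ÷ 12.01 g/mol = 0.1715 mol
H: 0.345 g ÷ 1.008 g/mol = 0.3423 mol
O: 8.23 g ÷ 16.00 g/mol = 0.5144 mol
Smallest is C at 0.1715 mol; normalising gives C 1.000, H 1.995, O 2.999
→ CH2O3

CH2O3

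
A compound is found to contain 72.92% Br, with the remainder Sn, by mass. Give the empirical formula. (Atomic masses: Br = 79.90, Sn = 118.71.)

Br4Sn

Assume 100 g: 72.92 g Br, 27.08 g Sn.
Moles — Br: 72.92 / 79.90 = 0.9126 mol; Sn: 27.08 / 118.71 = 0.2281 mol
Divide by the smallest (0.2281 mol Sn): Br 4.001, Sn 1.000
≈ 4:1 → Br4Sn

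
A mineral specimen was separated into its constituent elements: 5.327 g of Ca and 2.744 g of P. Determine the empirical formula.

Ca3P2

Moles — Ca: 5.327 / 40.08 = 0.1329 mol; P: 2.744 / 30.97 = 0.0886 mol
Smallest is P at 0.0886 mol; normalising gives Ca 1.500, P 1.000
Multiply by 2: Ca 3.00, P 2.00 → Ca3P2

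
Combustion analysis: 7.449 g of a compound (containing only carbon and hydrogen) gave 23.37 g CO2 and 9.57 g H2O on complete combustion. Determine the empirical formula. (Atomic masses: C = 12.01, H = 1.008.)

CH2

mol C = 23.37 / 44.01 = 0.5310; mass C = 0.5310 × 12.01 = 6.377 g
mol H = 2 × (9.57 / 18.02) = 1.062; mass H = 1.062 × 1.008 = 1.071 g
Ratios (÷ 0.531): C 1.000, H 2.000
≈ 1:2 → CH2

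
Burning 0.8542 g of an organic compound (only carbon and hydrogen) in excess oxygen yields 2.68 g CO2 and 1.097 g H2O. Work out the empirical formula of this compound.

CH2

mol C = 2.68 / 44.01 = 0.06090; mass C = 0.06090 × 12.01 = 0.7314 g
mol H = 2 × (1.097 / 18.02) = 0.1218; mass H = 0.1218 × 1.008 = 0.1227 g
Smallest is C at 0.0609 mol; normalising gives C 1.000, H 1.999
→ CH2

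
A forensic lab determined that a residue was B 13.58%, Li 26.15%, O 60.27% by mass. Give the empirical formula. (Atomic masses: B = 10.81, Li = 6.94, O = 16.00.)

Assume 100 g: 13.58 g B, 26.15 g Li, 60.27 g O.
n(B) = 13.58/10.81 = 1.256, n(Li) = 26.15/6.94 = 3.768, n(O) = 60.27/16.00 = 3.767
Smallest is B at 1.256 mol; normalising gives B 1.000, Li 2.999, O 2.999
≈ 1:3:3 → BLi3O3

BLi3O3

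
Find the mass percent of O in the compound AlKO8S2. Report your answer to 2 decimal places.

49.57%

Molar mass = 1(26.98) + 1(39.10) + 8(16.00) + 2(32.07) = 258.220 g/mol
Mass of O per mole = 8 × 16.00 = 128.000 g
% O = 128.000 / 258.220 × 100 = 49.57%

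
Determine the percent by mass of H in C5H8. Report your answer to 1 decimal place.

Molar mass = 5(12.01) + 8(1.008) = 68.114 g/mol
Mass of H per mole = 8 × 1.008 = 8.064 g
% H = 8.064 / 68.114 × 100 = 11.8%

11.8%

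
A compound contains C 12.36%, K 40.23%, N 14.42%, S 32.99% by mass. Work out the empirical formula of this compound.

Assume 100 g: 12.36 g C, 40.23 g K, 14.42 g N, 32.99 g S.
n(C) = 12.36/12.01 = 1.029, n(K) = 40.23/39.10 = 1.029, n(N) = 14.42/14.01 = 1.029, n(S) = 32.99/32.07 = 1.029
Ratios (÷ 1.029): C 1.000, K 1.000, N 1.001, S 1.000
≈ 1:1:1:1 → CKNS

CKNS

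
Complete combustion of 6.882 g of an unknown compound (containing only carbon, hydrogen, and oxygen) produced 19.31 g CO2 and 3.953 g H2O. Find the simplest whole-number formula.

mol C = 19.31 / 44.01 = 0.4388; mass C = 0.4388 × 12.01 = 5.270 g
mol H = 2 × (3.953 / 18.02) = 0.4387; mass H = 0.4387 × 1.008 = 0.4422 g
mass O = 6.882 − (5.712) = 1.170 g → mol O = 0.07314
Ratios (÷ 0.07314): C 5.999, H 5.999, O 1.000
→ C6H6O

C6H6O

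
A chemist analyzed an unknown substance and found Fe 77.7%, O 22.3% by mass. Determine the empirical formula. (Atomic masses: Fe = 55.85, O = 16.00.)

Assume 100 g: 77.7 g Fe, 22.3 g O.
Moles — Fe: 77.7 / 55.85 = 1.391 mol; O: 22.3 / 16.00 = 1.394 mol
Smallest is Fe at 1.391 mol; normalising gives Fe 1.000, O 1.002
≈ 1:1 → FeO

FeO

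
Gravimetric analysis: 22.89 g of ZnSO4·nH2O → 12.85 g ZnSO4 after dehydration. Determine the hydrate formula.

ZnSO4·7H2O

Mass of water lost = 22.89 − 12.85 = 10.04 g → 10.04 / 18.02 = 0.5572 mol H2O
Molar mass of ZnSO4 = 161.45 g/mol → mol ZnSO4 = 12.85 / 161.45 = 0.07959
n = 0.5572 / 0.07959 = 7.00 ≈ 7 → ZnSO4·7H2O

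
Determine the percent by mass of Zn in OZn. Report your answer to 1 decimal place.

80.3%

Molar mass = 1(16.00) + 1(65.38) = 81.380 g/mol
Mass of Zn per mole = 1 × 65.38 = 65.380 g
% Zn = 65.380 / 81.380 × 100 = 80.3%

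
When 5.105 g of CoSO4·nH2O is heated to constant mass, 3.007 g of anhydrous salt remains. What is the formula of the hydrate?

CoSO4·6H2O

Mass of water lost = 5.105 − 3.007 = 2.098 g → 2.098 / 18.02 = 0.1164 mol H2O
Molar mass of CoSO4 = 155.00 g/mol → mol CoSO4 = 3.007 / 155.00 = 0.0194
n = 0.1164 / 0.0194 = 6.00 ≈ 6 → CoSO4·6H2O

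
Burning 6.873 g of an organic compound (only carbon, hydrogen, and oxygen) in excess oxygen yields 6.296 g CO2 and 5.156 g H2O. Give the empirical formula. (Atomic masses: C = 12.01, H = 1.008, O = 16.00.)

CH4O2

mol C = 6.296 / 44.01 = 0.1431; mass C = 0.1431 × 12.01 = 1.718 g
mol H = 2 × (5.156 / 18.02) = 0.5723; mass H = 0.5723 × 1.008 = 0.5768 g
mass O = 6.873 − (2.295) = 4.578 g → mol O = 0.2861
Ratios (÷ 0.1431): C 1.000, H 4.000, O 2.000
Ratio ≈ 1:4:2, so the empirical formula is CH4O2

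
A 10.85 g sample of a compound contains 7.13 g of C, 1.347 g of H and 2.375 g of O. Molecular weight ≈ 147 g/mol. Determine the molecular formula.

C8H18O2

C: 7.13 g ÷ 12.01 g/mol = 0.5937 mol
H: 1.347 g ÷ 1.008 g/mol = 1.336 mol
O: 2.375 g ÷ 16.00 g/mol = 0.1484 mol
Smallest is O at 0.1484 mol; normalising gives C 3.999, H 9.003, O 1.000
→ C4H9O
Empirical-formula mass = 73.11 g/mol
n = 147 / 73.11 = 2.01 ≈ 2
Molecular formula = (C4H9O)×2 = C8H18O2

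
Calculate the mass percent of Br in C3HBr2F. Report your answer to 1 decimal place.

Molar mass = 3(12.01) + 1(1.008) + 2(79.90) + 1(19.00) = 215.838 g/mol
Mass of Br per mole = 2 × 79.90 = 159.800 g
% Br = 159.800 / 215.838 × 100 = 74.0%

74.0%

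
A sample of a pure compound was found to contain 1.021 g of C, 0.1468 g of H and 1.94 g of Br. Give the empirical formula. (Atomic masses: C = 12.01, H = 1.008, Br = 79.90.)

Moles — C: 1.021 / 12.01 = 0.08501 mol; H: 0.1468 / 1.008 = 0.1456 mol; Br: 1.94 / 79.90 = 0.02428 mol
Divide by the smallest (0.02428 mol Br): C 3.501, H 5.998, Br 1.000
Multiply by 2: C 7.00, H 12.00, Br 2.00 → C7H12Br2

C7H12Br2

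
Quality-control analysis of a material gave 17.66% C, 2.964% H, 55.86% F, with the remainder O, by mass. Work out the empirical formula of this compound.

CH2F2O

Assume 100 g: 17.66 g C, 2.964 g H, 55.86 g F, 23.516 g O.
n(C) = 17.66/12.01 = 1.47, n(H) = 2.964/1.008 = 2.94, n(F) = 55.86/19.00 = 2.94, n(O) = 23.516/16.00 = 1.47
Divide by the smallest (1.47 mol O): C 1.000, H 2.001, F 2.000, O 1.000
→ CH2F2O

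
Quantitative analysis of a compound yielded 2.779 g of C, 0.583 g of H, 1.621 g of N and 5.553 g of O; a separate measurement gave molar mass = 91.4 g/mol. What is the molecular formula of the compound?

C: 2.779 g ÷ 12.01 g/mol = 0.2314 mol
H: 0.583 g ÷ 1.008 g/mol = 0.5784 mol
N: 1.621 g ÷ 14.01 g/mol = 0.1157 mol
O: 5.553 g ÷ 16.00 g/mol = 0.3471 mol
Smallest is N at 0.1157 mol; normalising gives C 2.000, H 4.999, N 1.000, O 3.000
Ratio ≈ 2:5:1:3, so the empirical formula is C2H5NO3
Empirical-formula mass = 91.07 g/mol
n = 91.4 / 91.07 = 1.00 ≈ 1
Molecular formula = empirical formula = C2H5NO3

C2H5NO3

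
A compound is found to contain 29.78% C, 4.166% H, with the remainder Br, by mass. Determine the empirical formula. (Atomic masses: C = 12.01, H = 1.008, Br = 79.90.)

C3H5Br

Assume 100 g: 29.78 g C, 4.166 g H, 66.054 g Br.
Moles — C: 29.78 / 12.01 = 2.48 mol; H: 4.166 / 1.008 = 4.133 mol; Br: 66.054 / 79.90 = 0.8267 mol
Divide by the smallest (0.8267 mol Br): C 2.999, H 4.999, Br 1.000
Ratio ≈ 3:5:1, so the empirical formula is C3H5Br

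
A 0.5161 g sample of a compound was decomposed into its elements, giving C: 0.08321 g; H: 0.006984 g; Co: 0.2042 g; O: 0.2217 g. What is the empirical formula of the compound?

Moles — C: 0.08321 / 12.01 = 0.006928 mol; H: 0.006984 / 1.008 = 0.006929 mol; Co: 0.2042 / 58.93 = 0.003465 mol; O: 0.2217 / 16.00 = 0.01386 mol
Ratios (÷ 0.003465): C 1.999, H 2.000, Co 1.000, O 3.999
≈ 2:2:1:4 → C2H2CoO4

C2H2CoO4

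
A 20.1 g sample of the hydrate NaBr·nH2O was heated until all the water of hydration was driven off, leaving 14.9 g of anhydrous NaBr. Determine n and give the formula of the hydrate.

NaBr·2H2O

Mass of water lost = 20.1 − 14.9 = 5.2 g → 5.2 / 18.02 = 0.2886 mol H2O
Molar mass of NaBr = 102.89 g/mol → mol NaBr = 14.9 / 102.89 = 0.1448
n = 0.2886 / 0.1448 = 1.99 ≈ 2 → NaBr·2H2O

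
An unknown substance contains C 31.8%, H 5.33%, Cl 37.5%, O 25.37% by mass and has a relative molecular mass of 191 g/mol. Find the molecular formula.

Assume 100 g: 31.8 g C, 5.33 g H, 37.5 g Cl, 25.37 g O.
Moles — C: 31.8 / 12.01 = 2.648 mol; H: 5.33 / 1.008 = 5.288 mol; Cl: 37.5 / 35.45 = 1.058 mol; O: 25.37 / 16.00 = 1.586 mol
Smallest is Cl at 1.058 mol; normalising gives C 2.503, H 4.999, Cl 1.000, O 1.499
×2: C 5.01, H 10.00, Cl 2.00, O 3.00 → C5H10Cl2O3
Empirical-formula mass = 189.03 g/mol
n = 191 / 189.03 = 1.01 ≈ 1
Molecular formula = empirical formula = C5H10Cl2O3

C5H10Cl2O3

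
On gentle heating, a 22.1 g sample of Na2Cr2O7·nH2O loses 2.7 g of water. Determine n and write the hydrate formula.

Mass of anhydrous Na2Cr2O7 = 22.1 − 2.7 = 19.4 g
mol H2O = 2.7 / 18.02 = 0.1498
Molar mass of Na2Cr2O7 = 261.98 g/mol → mol Na2Cr2O7 = 19.4 / 261.98 = 0.07405
n = 0.1498 / 0.07405 = 2.02 ≈ 2 → Na2Cr2O7·2H2O

Na2Cr2O7·2H2O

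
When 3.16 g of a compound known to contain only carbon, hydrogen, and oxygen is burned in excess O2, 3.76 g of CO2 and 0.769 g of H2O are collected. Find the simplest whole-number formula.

C2H2O3

mol C = 3.76 / 44.01 = 0.08544; mass C = 0.08544 × 12.01 = 1.026 g
mol H = 2 × (0.769 / 18.02) = 0.08535; mass H = 0.08535 × 1.008 = 0.08603 g
mass O = 3.16 − (1.112) = 2.048 g → mol O = 0.1280
Divide by the smallest (0.08535 mol H): C 1.001, H 1.000, O 1.500
×2: C 2.00, H 2.00, O 3.00 → C2H2O3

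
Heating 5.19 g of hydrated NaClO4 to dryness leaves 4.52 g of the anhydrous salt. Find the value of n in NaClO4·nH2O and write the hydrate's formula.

Mass of water lost = 5.19 − 4.52 = 0.67 g → 0.67 / 18.02 = 0.03718 mol H2O
Molar mass of NaClO4 = 122.44 g/mol → mol NaClO4 = 4.52 / 122.44 = 0.03692
n = 0.03718 / 0.03692 = 1.01 ≈ 1 → NaClO4·H2O

NaClO4·H2O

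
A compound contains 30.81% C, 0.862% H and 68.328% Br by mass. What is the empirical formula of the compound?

Assume 100 g: 30.81 g C, 0.862 g H, 68.328 g Br.
n(C) = 30.81/12.01 = 2.565, n(H) = 0.862/1.008 = 0.8552, n(Br) = 68.328/79.90 = 0.8552
Smallest is H at 0.8552 mol; normalising gives C 3.000, H 1.000, Br 1.000
→ C3HBr

C3HBr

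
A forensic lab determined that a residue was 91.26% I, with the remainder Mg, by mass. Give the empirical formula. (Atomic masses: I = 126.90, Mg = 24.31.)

Assume 100 g: 91.26 g I, 8.74 g Mg.
I: 91.26 g ÷ 126.90 g/mol = 0.7191 mol
Mg: 8.74 g ÷ 24.31 g/mol = 0.3595 mol
Smallest is Mg at 0.3595 mol; normalising gives I 2.000, Mg 1.000
Ratio ≈ 2:1, so the empirical formula is I2Mg

I2Mg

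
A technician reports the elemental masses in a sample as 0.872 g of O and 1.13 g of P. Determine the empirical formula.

O: 0.872 g ÷ 16.00 g/mol = 0.0545 mol
P: 1.13 g ÷ 30.97 g/mol = 0.03649 mol
Ratios (÷ 0.03649): O 1.494, P 1.000
Scaling by 2: O 2.99, P 2.00 → O3P2

O3P2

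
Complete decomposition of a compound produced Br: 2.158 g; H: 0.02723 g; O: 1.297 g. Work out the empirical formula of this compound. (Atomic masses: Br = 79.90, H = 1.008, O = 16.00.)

BrHO3

Br: 2.158 g ÷ 79.90 g/mol = 0.02701 mol
H: 0.02723 g ÷ 1.008 g/mol = 0.02701 mol
O: 1.297 g ÷ 16.00 g/mol = 0.08106 mol
Smallest is Br at 0.02701 mol; normalising gives Br 1.000, H 1.000, O 3.001
Ratio ≈ 1:1:3, so the empirical formula is BrHO3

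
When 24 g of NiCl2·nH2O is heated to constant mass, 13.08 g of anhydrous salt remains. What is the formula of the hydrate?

NiCl2·6H2O

Mass of water lost = 24 − 13.08 = 10.92 g → 10.92 / 18.02 = 0.606 mol H2O
Molar mass of NiCl2 = 129.59 g/mol → mol NiCl2 = 13.08 / 129.59 = 0.1009
n = 0.606 / 0.1009 = 6.00 ≈ 6 → NiCl2·6H2O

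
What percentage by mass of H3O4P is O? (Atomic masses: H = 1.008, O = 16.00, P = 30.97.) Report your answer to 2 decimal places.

Molar mass = 3(1.008) + 4(16.00) + 1(30.97) = 97.994 g/mol
Mass of O per mole = 4 × 16.00 = 64.000 g
% O = 64.000 / 97.994 × 100 = 65.31%

65.31%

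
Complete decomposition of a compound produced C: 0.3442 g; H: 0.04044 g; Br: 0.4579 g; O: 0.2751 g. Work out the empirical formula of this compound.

C5H7BrO3

Moles — C: 0.3442 / 12.01 = 0.02866 mol; H: 0.04044 / 1.008 = 0.04012 mol; Br: 0.4579 / 79.90 = 0.005731 mol; O: 0.2751 / 16.00 = 0.01719 mol
Ratios (÷ 0.005731): C 5.001, H 7.000, Br 1.000, O 3.000
Ratio ≈ 5:7:1:3, so the empirical formula is C5H7BrO3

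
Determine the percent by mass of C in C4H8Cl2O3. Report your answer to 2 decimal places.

27.45%

Molar mass = 4(12.01) + 8(1.008) + 2(35.45) + 3(16.00) = 175.004 g/mol
Mass of C per mole = 4 × 12.01 = 48.040 g
% C = 48.040 / 175.004 × 100 = 27.45%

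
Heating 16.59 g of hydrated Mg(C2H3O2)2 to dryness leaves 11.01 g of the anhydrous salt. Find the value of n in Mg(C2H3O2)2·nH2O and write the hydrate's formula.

Mass of water lost = 16.59 − 11.01 = 5.58 g → 5.58 / 18.02 = 0.3097 mol H2O
Molar mass of Mg(C2H3O2)2 = 142.40 g/mol → mol Mg(C2H3O2)2 = 11.01 / 142.40 = 0.07732
n = 0.3097 / 0.07732 = 4.00 ≈ 4 → Mg(C2H3O2)2·4H2O

Mg(C2H3O2)2·4H2O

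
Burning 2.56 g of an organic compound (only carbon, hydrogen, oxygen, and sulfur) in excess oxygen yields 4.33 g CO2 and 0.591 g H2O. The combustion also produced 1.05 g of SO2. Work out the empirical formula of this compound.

C6H4O3S

mol C = 4.33 / 44.01 = 0.09839; mass C = 0.09839 × 12.01 = 1.182 g
mol H = 2 × (0.591 / 18.02) = 0.06559; mass H = 0.06559 × 1.008 = 0.06612 g
mol S = 1.05 / 64.07 = 0.01639; mass S = 0.5256 g
mass O = 2.56 − (1.773) = 0.7867 g → mol O = 0.04917
Divide by the smallest (0.01639 mol S): C 6.003, H 4.002, O 3.000, S 1.000
Ratio ≈ 6:4:3:1, so the empirical formula is C6H4O3S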